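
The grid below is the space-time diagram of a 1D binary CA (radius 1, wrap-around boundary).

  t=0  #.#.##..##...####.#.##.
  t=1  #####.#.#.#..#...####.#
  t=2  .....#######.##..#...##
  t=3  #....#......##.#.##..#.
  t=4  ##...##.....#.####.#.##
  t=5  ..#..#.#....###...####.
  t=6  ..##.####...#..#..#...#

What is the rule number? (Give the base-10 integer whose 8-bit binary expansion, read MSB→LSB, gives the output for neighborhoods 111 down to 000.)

  nb ###: next=.  (t=0,i=14, bit7=0)
  nb ##.: next=.  (t=0,i=5, bit6=0)
  nb #.#: next=#  (t=0,i=1, bit5=1)
  nb #..: next=#  (t=0,i=6, bit4=1)
  nb .##: next=#  (t=0,i=4, bit3=1)
  nb .#.: next=#  (t=0,i=0, bit2=1)
  nb ..#: next=.  (t=0,i=7, bit1=0)
  nb ...: next=.  (t=0,i=11, bit0=0)
  bits 00111100 = 60

60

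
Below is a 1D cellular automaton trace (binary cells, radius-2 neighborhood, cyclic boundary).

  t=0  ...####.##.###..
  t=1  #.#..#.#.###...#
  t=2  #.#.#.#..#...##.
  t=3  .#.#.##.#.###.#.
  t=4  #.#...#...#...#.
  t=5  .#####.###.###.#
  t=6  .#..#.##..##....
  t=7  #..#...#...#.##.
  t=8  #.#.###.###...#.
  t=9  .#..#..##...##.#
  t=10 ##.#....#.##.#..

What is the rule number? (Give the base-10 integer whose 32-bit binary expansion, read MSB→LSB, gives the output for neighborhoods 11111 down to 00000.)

1217869069

  #####|.  b31=0 t=5,i=3
  ####.|#  b30=1 t=0,i=5
  ###.#|.  b29=0 t=0,i=6
  ###..|.  b28=0 t=0,i=13
  ##.##|#  b27=1 t=0,i=7
  ##.#.|.  b26=0 t=1,i=1
  ##..#|.  b25=0 t=6,i=8
  ##...|.  b24=0 t=0,i=14
  #.###|#  b23=1 t=0,i=11
  #.##.|.  b22=0 t=0,i=8
  #.#.#|.  b21=0 t=1,i=7
  #.#..|#  b20=1 t=1,i=2
  #..##|.  b19=0 t=6,i=9
  #..#.|#  b18=1 t=1,i=4
  #...#|#  b17=1 t=1,i=13
  #....|#  b16=1 t=0,i=15
  .####|.  b15=0 t=0,i=4
  .###.|.  b14=0 t=0,i=12
  .##.#|#  b13=1 t=0,i=9
  .##..|#  b12=1 t=6,i=7
  .#.##|.  b11=0 t=1,i=8
  .#.#.|#  b10=1 t=1,i=6
  .#..#|.  b9=0 t=1,i=3
  .#...|#  b8=1 t=2,i=10
  ..###|.  b7=0 t=0,i=3
  ..##.|.  b6=0 t=1,i=15
  ..#.#|.  b5=0 t=1,i=5
  ..#..|.  b4=0 t=2,i=9
  ...##|#  b3=1 t=0,i=2
  ...#.|#  b2=1 t=4,i=5
  ....#|.  b1=0 t=0,i=1
  .....|#  b0=1 t=0,i=0
  bits 01001000100101110011010100001101 = 1217869069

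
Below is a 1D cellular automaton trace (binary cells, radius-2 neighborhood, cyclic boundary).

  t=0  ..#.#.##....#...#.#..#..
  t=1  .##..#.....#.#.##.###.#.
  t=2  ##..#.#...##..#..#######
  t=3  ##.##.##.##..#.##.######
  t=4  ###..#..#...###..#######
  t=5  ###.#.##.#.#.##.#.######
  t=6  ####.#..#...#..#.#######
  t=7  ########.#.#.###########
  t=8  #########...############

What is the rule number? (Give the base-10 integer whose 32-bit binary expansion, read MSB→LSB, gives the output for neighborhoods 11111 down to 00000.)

  ##### -> #   bit 31 = 1  t=2,i=19
  ####. -> #   bit 30 = 1  t=2,i=0
  ###.# -> #   bit 29 = 1  t=1,i=20
  ###.. -> #   bit 28 = 1  t=2,i=1
  ##.## -> #   bit 27 = 1  t=1,i=17
  ##.#. -> #   bit 26 = 1  t=1,i=21
  ##..# -> .   bit 25 = 0  t=1,i=3
  ##... -> .   bit 24 = 0  t=0,i=8
  #.### -> #   bit 23 = 1  t=1,i=18
  #.##. -> .   bit 22 = 0  t=0,i=6
  #.#.# -> .   bit 21 = 0  t=0,i=4
  #.#.. -> #   bit 20 = 1  t=0,i=18
  #..## -> #   bit 19 = 1  t=1,i=0
  #..#. -> #   bit 18 = 1  t=0,i=20
  #...# -> .   bit 17 = 0  t=0,i=14
  #.... -> .   bit 16 = 0  t=0,i=9
  .#### -> #   bit 15 = 1  t=2,i=18
  .###. -> #   bit 14 = 1  t=1,i=19
  .##.# -> .   bit 13 = 0  t=1,i=16
  .##.. -> .   bit 12 = 0  t=0,i=7
  .#.## -> #   bit 11 = 1  t=0,i=5
  .#.#. -> .   bit 10 = 0  t=0,i=3
  .#..# -> #   bit 9 = 1  t=0,i=19
  .#... -> #   bit 8 = 1  t=0,i=13
  ..### -> .   bit 7 = 0  t=2,i=17
  ..##. -> #   bit 6 = 1  t=1,i=1
  ..#.# -> #   bit 5 = 1  t=0,i=2
  ..#.. -> .   bit 4 = 0  t=0,i=12
  ...## -> #   bit 3 = 1  t=2,i=9
  ...#. -> #   bit 2 = 1  t=0,i=1
  ....# -> .   bit 1 = 0  t=0,i=0
  ..... -> .   bit 0 = 0  t=1,i=8
  bits 11111100100111001100101101101100 = 4238134124

4238134124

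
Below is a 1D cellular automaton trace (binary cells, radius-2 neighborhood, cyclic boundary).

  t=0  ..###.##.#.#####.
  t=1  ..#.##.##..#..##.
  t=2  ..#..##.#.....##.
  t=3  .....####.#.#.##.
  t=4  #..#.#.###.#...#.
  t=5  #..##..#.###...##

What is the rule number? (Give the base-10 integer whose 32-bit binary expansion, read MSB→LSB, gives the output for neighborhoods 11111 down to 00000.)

  [31] ##### => .  t=0,i=13
  [30] ####. => #  t=0,i=14
  [29] ###.# => #  t=0,i=4
  [28] ###.. => #  t=0,i=15
  [27] ##.## => #  t=0,i=5
  [26] ##.#. => #  t=0,i=8
  [25] ##..# => .  t=1,i=9
  [24] ##... => .  t=0,i=16
  [23] #.### => #  t=0,i=11
  [22] #.##. => .  t=0,i=6
  [21] #.#.# => .  t=0,i=9
  [20] #.#.. => #  t=2,i=8
  [19] #..## => .  t=1,i=13
  [18] #..#. => .  t=1,i=10
  [17] #...# => .  t=0,i=0
  [16] #.... => #  t=2,i=10
  [15] .#### => .  t=0,i=12
  [14] .###. => .  t=0,i=3
  [13] .##.# => #  t=0,i=7
  [12] .##.. => #  t=1,i=8
  [11] .#.## => .  t=0,i=10
  [10] .#.#. => #  t=3,i=11
  [9] .#..# => .  t=1,i=12
  [8] .#... => .  t=2,i=9
  [7] ..### => #  t=0,i=2
  [6] ..##. => #  t=1,i=14
  [5] ..#.# => #  t=1,i=2
  [4] ..#.. => .  t=1,i=11
  [3] ...## => .  t=0,i=1
  [2] ...#. => .  t=1,i=1
  [1] ....# => #  t=2,i=12
  [0] ..... => .  t=2,i=11
  bits 01111100100100010011010011100010 = 2089891042

2089891042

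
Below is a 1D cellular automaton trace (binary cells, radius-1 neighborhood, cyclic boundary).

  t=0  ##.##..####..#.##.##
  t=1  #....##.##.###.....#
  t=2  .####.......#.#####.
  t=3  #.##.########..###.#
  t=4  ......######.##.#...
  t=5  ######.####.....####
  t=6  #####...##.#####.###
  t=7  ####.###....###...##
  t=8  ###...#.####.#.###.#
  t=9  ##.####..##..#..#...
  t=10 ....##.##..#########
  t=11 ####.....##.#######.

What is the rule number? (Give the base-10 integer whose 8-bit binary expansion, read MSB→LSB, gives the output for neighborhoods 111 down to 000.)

151

  ### -> #   bit 7 = 1  t=0,i=0
  ##. -> .   bit 6 = 0  t=0,i=1
  #.# -> .   bit 5 = 0  t=0,i=2
  #.. -> #   bit 4 = 1  t=0,i=5
  .## -> .   bit 3 = 0  t=0,i=3
  .#. -> #   bit 2 = 1  t=0,i=13
  ..# -> #   bit 1 = 1  t=0,i=6
  ... -> #   bit 0 = 1  t=1,i=2
  bits 10010111 = 151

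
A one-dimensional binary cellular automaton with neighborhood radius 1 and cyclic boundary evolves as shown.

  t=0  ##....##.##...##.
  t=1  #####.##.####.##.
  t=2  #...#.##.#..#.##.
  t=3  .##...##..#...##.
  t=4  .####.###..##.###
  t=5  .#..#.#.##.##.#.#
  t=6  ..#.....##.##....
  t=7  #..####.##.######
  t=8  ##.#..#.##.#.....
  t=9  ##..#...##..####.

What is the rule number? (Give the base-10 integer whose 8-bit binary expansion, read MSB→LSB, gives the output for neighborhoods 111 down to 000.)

89

  [7] ### => .  t=1,i=1
  [6] ##. => #  t=0,i=1
  [5] #.# => .  t=0,i=8
  [4] #.. => #  t=0,i=2
  [3] .## => #  t=0,i=0
  [2] .#. => .  t=2,i=0
  [1] ..# => .  t=0,i=5
  [0] ... => #  t=0,i=3
  bits 01011001 = 89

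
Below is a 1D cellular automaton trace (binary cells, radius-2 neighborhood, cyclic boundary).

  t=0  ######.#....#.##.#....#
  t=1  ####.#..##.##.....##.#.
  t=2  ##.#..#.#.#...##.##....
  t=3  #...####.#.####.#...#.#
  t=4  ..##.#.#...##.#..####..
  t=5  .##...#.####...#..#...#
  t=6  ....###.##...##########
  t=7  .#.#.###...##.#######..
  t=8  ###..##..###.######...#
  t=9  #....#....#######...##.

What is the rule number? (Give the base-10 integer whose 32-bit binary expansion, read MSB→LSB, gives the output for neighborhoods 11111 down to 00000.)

  ##### -> #   bit 31 = 1  t=0,i=1
  ####. -> .   bit 30 = 0  t=0,i=4
  ###.# -> #   bit 29 = 1  t=0,i=5
  ###.. -> .   bit 28 = 0  t=4,i=20
  ##.## -> #   bit 27 = 1  t=1,i=10
  ##.#. -> .   bit 26 = 0  t=0,i=6
  ##..# -> .   bit 25 = 0  t=8,i=3
  ##... -> .   bit 24 = 0  t=1,i=13
  #.### -> #   bit 23 = 1  t=1,i=0
  #.##. -> .   bit 22 = 0  t=0,i=14
  #.#.# -> .   bit 21 = 0  t=1,i=21
  #.#.. -> .   bit 20 = 0  t=0,i=7
  #..## -> .   bit 19 = 0  t=1,i=7
  #..#. -> #   bit 18 = 1  t=2,i=5
  #...# -> #   bit 17 = 1  t=2,i=12
  #.... -> #   bit 16 = 1  t=0,i=9
  .#### -> #   bit 15 = 1  t=0,i=0
  .###. -> #   bit 14 = 1  t=6,i=5
  .##.# -> .   bit 13 = 0  t=0,i=15
  .##.. -> .   bit 12 = 0  t=1,i=12
  .#.## -> .   bit 11 = 0  t=0,i=13
  .#.#. -> #   bit 10 = 1  t=2,i=7
  .#..# -> #   bit 9 = 1  t=1,i=6
  .#... -> #   bit 8 = 1  t=0,i=8
  ..### -> .   bit 7 = 0  t=0,i=22
  ..##. -> #   bit 6 = 1  t=1,i=8
  ..#.# -> #   bit 5 = 1  t=0,i=12
  ..#.. -> #   bit 4 = 1  t=5,i=15
  ...## -> #   bit 3 = 1  t=0,i=21
  ...#. -> #   bit 2 = 1  t=0,i=11
  ....# -> .   bit 1 = 0  t=0,i=10
  ..... -> #   bit 0 = 1  t=1,i=15
  bits 10101000100001111100011101111101 = 2827470717

2827470717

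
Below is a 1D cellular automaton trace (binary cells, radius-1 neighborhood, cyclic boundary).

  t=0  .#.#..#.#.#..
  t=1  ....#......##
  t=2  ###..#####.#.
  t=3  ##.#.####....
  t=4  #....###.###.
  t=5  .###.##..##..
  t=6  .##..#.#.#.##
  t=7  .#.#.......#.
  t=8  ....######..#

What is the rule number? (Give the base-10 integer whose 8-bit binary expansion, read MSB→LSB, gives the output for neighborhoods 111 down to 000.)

153

  nb ###: next=#  (t=2,i=1, bit7=1)
  nb ##.: next=.  (t=1,i=12, bit6=0)
  nb #.#: next=.  (t=0,i=2, bit5=0)
  nb #..: next=#  (t=0,i=4, bit4=1)
  nb .##: next=#  (t=1,i=11, bit3=1)
  nb .#.: next=.  (t=0,i=1, bit2=0)
  nb ..#: next=.  (t=0,i=0, bit1=0)
  nb ...: next=#  (t=0,i=12, bit0=1)
  bits 10011001 = 153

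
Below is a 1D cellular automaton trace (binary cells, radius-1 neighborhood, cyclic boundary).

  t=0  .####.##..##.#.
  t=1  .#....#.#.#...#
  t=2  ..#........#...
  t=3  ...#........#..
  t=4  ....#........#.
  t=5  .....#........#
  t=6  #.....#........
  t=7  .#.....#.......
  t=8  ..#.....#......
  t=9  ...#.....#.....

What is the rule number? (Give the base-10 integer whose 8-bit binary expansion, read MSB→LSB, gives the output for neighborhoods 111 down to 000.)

  ### -> .   bit 7 = 0  t=0,i=2
  ##. -> .   bit 6 = 0  t=0,i=4
  #.# -> .   bit 5 = 0  t=0,i=5
  #.. -> #   bit 4 = 1  t=0,i=8
  .## -> #   bit 3 = 1  t=0,i=1
  .#. -> .   bit 2 = 0  t=0,i=13
  ..# -> .   bit 1 = 0  t=0,i=0
  ... -> .   bit 0 = 0  t=1,i=3
  bits 00011000 = 24

24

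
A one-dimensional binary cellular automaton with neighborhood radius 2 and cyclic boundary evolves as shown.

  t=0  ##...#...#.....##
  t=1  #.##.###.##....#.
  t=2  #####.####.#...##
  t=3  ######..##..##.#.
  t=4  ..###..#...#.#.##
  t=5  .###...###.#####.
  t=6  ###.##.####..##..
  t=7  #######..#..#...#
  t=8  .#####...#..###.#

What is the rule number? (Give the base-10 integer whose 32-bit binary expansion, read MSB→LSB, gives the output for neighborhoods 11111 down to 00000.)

  [31] ##### => #  t=2,i=0
  [30] ####. => #  t=0,i=0
  [29] ###.# => #  t=1,i=7
  [28] ###.. => .  t=0,i=1
  [27] ##.## => #  t=1,i=4
  [26] ##.#. => .  t=2,i=10
  [25] ##..# => .  t=3,i=6
  [24] ##... => #  t=0,i=2
  [23] #.### => .  t=1,i=5
  [22] #.##. => #  t=1,i=2
  [21] #.#.# => #  t=1,i=0
  [20] #.#.. => .  t=2,i=11
  [19] #..## => #  t=3,i=7
  [18] #..#. => .  t=4,i=6
  [17] #...# => #  t=0,i=3
  [16] #.... => .  t=0,i=11
  [15] .#### => .  t=0,i=16
  [14] .###. => #  t=1,i=6
  [13] .##.# => #  t=1,i=3
  [12] .##.. => .  t=1,i=10
  [11] .#.## => #  t=1,i=1
  [10] .#.#. => #  t=1,i=16
  [9] .#..# => .  t=7,i=10
  [8] .#... => #  t=0,i=6
  [7] ..### => #  t=0,i=15
  [6] ..##. => .  t=3,i=8
  [5] ..#.# => #  t=1,i=15
  [4] ..#.. => #  t=0,i=5
  [3] ...## => .  t=0,i=14
  [2] ...#. => .  t=0,i=4
  [1] ....# => .  t=0,i=13
  [0] ..... => .  t=0,i=12
  bits 11101001011010100110110110110000 = 3916066224

3916066224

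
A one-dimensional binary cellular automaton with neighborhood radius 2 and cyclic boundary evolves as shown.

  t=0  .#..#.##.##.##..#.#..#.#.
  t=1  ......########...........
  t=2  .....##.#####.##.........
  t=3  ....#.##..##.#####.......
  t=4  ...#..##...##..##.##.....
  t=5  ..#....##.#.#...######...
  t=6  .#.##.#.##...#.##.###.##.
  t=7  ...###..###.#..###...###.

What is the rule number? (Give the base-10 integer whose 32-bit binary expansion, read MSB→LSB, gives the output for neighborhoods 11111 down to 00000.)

  #####|#  b31=1 t=1,i=8
  ####.|#  b30=1 t=1,i=12
  ###.#|.  b29=0 t=2,i=12
  ###..|.  b28=0 t=1,i=13
  ##.##|#  b27=1 t=0,i=8
  ##.#.|#  b26=1 t=5,i=9
  ##..#|.  b25=0 t=0,i=14
  ##...|#  b24=1 t=1,i=14
  #.###|.  b23=0 t=2,i=8
  #.##.|#  b22=1 t=0,i=6
  #.#.#|.  b21=0 t=5,i=10
  #.#..|.  b20=0 t=0,i=18
  #..##|.  b19=0 t=3,i=9
  #..#.|.  b18=0 t=0,i=0
  #...#|.  b17=0 t=4,i=9
  #....|#  b16=1 t=1,i=15
  .####|.  b15=0 t=1,i=7
  .###.|.  b14=0 t=6,i=19
  .##.#|#  b13=1 t=0,i=7
  .##..|#  b12=1 t=0,i=13
  .#.##|.  b11=0 t=0,i=5
  .#.#.|.  b10=0 t=0,i=17
  .#..#|.  b9=0 t=0,i=2
  .#...|#  b8=1 t=5,i=3
  ..###|#  b7=1 t=1,i=6
  ..##.|.  b6=0 t=2,i=5
  ..#.#|.  b5=0 t=0,i=4
  ..#..|.  b4=0 t=0,i=1
  ...##|#  b3=1 t=1,i=5
  ...#.|#  b2=1 t=3,i=3
  ....#|.  b1=0 t=1,i=4
  .....|.  b0=0 t=1,i=0
  bits 11001101010000010011000110001100 = 3443601804

3443601804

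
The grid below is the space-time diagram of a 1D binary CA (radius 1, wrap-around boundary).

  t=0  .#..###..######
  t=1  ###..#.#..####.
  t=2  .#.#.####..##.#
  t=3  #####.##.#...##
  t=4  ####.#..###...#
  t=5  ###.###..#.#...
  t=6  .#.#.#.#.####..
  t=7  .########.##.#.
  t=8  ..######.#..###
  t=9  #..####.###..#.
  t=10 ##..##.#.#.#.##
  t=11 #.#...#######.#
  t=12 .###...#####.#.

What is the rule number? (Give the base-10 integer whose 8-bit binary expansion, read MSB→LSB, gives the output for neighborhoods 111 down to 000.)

  ### -> #   bit 7 = 1  t=0,i=5
  ##. -> .   bit 6 = 0  t=0,i=6
  #.# -> #   bit 5 = 1  t=0,i=0
  #.. -> #   bit 4 = 1  t=0,i=2
  .## -> .   bit 3 = 0  t=0,i=4
  .#. -> #   bit 2 = 1  t=0,i=1
  ..# -> .   bit 1 = 0  t=0,i=3
  ... -> .   bit 0 = 0  t=3,i=11
  bits 10110100 = 180

180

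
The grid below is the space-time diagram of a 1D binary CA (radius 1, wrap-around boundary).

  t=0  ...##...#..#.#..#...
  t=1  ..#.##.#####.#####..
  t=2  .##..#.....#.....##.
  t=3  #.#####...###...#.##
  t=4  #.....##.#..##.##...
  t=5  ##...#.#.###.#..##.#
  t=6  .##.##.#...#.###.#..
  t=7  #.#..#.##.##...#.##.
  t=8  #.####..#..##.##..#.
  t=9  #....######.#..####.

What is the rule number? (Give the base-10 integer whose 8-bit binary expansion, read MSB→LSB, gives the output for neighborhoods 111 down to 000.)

  nb ###: next=.  (t=1,i=8, bit7=0)
  nb ##.: next=#  (t=0,i=4, bit6=1)
  nb #.#: next=.  (t=0,i=12, bit5=0)
  nb #..: next=#  (t=0,i=5, bit4=1)
  nb .##: next=.  (t=0,i=3, bit3=0)
  nb .#.: next=#  (t=0,i=8, bit2=1)
  nb ..#: next=#  (t=0,i=2, bit1=1)
  nb ...: next=.  (t=0,i=0, bit0=0)
  bits 01010110 = 86

86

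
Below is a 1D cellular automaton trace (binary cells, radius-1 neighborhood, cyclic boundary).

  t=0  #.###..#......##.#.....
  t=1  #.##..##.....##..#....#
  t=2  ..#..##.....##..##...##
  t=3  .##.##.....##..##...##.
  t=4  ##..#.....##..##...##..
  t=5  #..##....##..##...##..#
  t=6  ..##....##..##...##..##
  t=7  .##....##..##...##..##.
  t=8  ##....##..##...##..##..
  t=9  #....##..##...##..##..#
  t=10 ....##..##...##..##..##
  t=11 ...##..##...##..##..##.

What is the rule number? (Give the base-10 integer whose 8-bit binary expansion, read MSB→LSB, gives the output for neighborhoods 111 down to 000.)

  [7] ### => #  t=0,i=3
  [6] ##. => .  t=0,i=4
  [5] #.# => .  t=0,i=1
  [4] #.. => .  t=0,i=5
  [3] .## => #  t=0,i=2
  [2] .#. => #  t=0,i=0
  [1] ..# => #  t=0,i=6
  [0] ... => .  t=0,i=9
  bits 10001110 = 142

142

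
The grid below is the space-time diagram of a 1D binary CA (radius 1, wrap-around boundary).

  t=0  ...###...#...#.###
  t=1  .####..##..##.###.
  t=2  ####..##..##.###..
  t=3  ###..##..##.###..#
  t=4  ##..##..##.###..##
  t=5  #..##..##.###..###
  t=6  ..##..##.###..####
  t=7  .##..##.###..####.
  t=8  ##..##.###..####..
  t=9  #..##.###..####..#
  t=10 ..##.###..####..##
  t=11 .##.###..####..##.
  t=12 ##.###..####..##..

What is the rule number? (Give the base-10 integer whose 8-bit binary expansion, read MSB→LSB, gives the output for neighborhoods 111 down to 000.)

171

  nb ###: next=#  (t=0,i=4, bit7=1)
  nb ##.: next=.  (t=0,i=5, bit6=0)
  nb #.#: next=#  (t=0,i=14, bit5=1)
  nb #..: next=.  (t=0,i=0, bit4=0)
  nb .##: next=#  (t=0,i=3, bit3=1)
  nb .#.: next=.  (t=0,i=9, bit2=0)
  nb ..#: next=#  (t=0,i=2, bit1=1)
  nb ...: next=#  (t=0,i=1, bit0=1)
  bits 10101011 = 171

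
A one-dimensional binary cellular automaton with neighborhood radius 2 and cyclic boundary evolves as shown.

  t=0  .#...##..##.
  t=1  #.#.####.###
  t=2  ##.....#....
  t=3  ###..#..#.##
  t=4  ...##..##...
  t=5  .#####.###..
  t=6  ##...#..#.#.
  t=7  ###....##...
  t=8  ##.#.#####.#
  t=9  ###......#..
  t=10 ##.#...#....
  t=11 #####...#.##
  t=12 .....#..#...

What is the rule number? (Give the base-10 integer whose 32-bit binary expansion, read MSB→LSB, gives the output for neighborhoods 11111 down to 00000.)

659845610

  ##### -> .   bit 31 = 0  t=3,i=0
  ####. -> .   bit 30 = 0  t=1,i=6
  ###.# -> #   bit 29 = 1  t=1,i=0
  ###.. -> .   bit 28 = 0  t=3,i=2
  ##.## -> .   bit 27 = 0  t=1,i=8
  ##.#. -> #   bit 26 = 1  t=1,i=1
  ##..# -> #   bit 25 = 1  t=0,i=7
  ##... -> #   bit 24 = 1  t=2,i=2
  #.### -> .   bit 23 = 0  t=1,i=4
  #.##. -> #   bit 22 = 1  t=6,i=0
  #.#.# -> .   bit 21 = 0  t=1,i=2
  #.#.. -> #   bit 20 = 1  t=10,i=3
  #..## -> .   bit 19 = 0  t=0,i=8
  #..#. -> #   bit 18 = 1  t=0,i=0
  #...# -> .   bit 17 = 0  t=0,i=3
  #.... -> .   bit 16 = 0  t=2,i=3
  .#### -> .   bit 15 = 0  t=1,i=5
  .###. -> #   bit 14 = 1  t=5,i=8
  .##.# -> #   bit 13 = 1  t=10,i=1
  .##.. -> #   bit 12 = 1  t=0,i=6
  .#.## -> .   bit 11 = 0  t=1,i=3
  .#.#. -> .   bit 10 = 0  t=6,i=9
  .#..# -> .   bit 9 = 0  t=3,i=6
  .#... -> #   bit 8 = 1  t=0,i=2
  ..### -> #   bit 7 = 1  t=5,i=1
  ..##. -> #   bit 6 = 1  t=0,i=5
  ..#.# -> #   bit 5 = 1  t=3,i=8
  ..#.. -> .   bit 4 = 0  t=0,i=1
  ...## -> #   bit 3 = 1  t=0,i=4
  ...#. -> .   bit 2 = 0  t=2,i=6
  ....# -> #   bit 1 = 1  t=2,i=5
  ..... -> .   bit 0 = 0  t=2,i=4
  bits 00100111010101000111000111101010 = 659845610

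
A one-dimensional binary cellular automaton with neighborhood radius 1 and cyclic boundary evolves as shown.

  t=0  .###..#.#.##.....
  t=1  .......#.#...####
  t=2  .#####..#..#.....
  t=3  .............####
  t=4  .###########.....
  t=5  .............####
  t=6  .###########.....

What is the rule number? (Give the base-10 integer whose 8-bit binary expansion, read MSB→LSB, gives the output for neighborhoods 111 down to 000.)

  ###|.  b7=0 t=0,i=2
  ##.|.  b6=0 t=0,i=3
  #.#|#  b5=1 t=0,i=7
  #..|.  b4=0 t=0,i=4
  .##|.  b3=0 t=0,i=1
  .#.|.  b2=0 t=0,i=6
  ..#|.  b1=0 t=0,i=0
  ...|#  b0=1 t=0,i=13
  bits 00100001 = 33

33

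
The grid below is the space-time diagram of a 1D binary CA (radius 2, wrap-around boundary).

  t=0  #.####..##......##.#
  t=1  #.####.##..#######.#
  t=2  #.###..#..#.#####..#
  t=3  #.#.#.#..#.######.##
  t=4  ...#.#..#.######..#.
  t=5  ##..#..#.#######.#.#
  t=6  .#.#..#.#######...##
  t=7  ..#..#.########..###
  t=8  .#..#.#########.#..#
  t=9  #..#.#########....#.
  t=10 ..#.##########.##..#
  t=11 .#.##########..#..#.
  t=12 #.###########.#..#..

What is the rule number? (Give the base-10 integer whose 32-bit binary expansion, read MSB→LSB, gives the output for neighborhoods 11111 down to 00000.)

  [31] ##### => #  t=1,i=13
  [30] ####. => #  t=0,i=4
  [29] ###.# => .  t=1,i=5
  [28] ###.. => #  t=0,i=5
  [27] ##.## => .  t=0,i=1
  [26] ##.#. => .  t=3,i=1
  [25] ##..# => .  t=0,i=6
  [24] ##... => .  t=0,i=10
  [23] #.### => #  t=0,i=2
  [22] #.##. => #  t=0,i=19
  [21] #.#.# => .  t=3,i=2
  [20] #.#.. => .  t=3,i=6
  [19] #..## => #  t=0,i=7
  [18] #..#. => #  t=2,i=6
  [17] #...# => .  t=6,i=16
  [16] #.... => #  t=0,i=11
  [15] .#### => #  t=0,i=3
  [14] .###. => .  t=2,i=3
  [13] .##.# => #  t=0,i=0
  [12] .##.. => .  t=0,i=9
  [11] .#.## => #  t=2,i=11
  [10] .#.#. => #  t=3,i=3
  [9] .#..# => .  t=2,i=8
  [8] .#... => #  t=4,i=19
  [7] ..### => .  t=1,i=11
  [6] ..##. => #  t=0,i=8
  [5] ..#.# => .  t=2,i=10
  [4] ..#.. => .  t=2,i=7
  [3] ...## => #  t=0,i=15
  [2] ...#. => .  t=4,i=2
  [1] ....# => #  t=0,i=14
  [0] ..... => #  t=0,i=12
  bits 11010000110011011010110101001011 = 3503140171

3503140171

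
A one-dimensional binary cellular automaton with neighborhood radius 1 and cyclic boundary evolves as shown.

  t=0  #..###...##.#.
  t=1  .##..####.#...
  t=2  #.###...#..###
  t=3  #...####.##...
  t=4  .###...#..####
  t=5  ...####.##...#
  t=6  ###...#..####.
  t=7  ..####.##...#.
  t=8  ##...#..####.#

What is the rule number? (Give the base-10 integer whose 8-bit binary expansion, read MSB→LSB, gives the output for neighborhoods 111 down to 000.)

83

  nb ###: next=.  (t=0,i=4, bit7=0)
  nb ##.: next=#  (t=0,i=5, bit6=1)
  nb #.#: next=.  (t=0,i=11, bit5=0)
  nb #..: next=#  (t=0,i=1, bit4=1)
  nb .##: next=.  (t=0,i=3, bit3=0)
  nb .#.: next=.  (t=0,i=0, bit2=0)
  nb ..#: next=#  (t=0,i=2, bit1=1)
  nb ...: next=#  (t=0,i=7, bit0=1)
  bits 01010011 = 83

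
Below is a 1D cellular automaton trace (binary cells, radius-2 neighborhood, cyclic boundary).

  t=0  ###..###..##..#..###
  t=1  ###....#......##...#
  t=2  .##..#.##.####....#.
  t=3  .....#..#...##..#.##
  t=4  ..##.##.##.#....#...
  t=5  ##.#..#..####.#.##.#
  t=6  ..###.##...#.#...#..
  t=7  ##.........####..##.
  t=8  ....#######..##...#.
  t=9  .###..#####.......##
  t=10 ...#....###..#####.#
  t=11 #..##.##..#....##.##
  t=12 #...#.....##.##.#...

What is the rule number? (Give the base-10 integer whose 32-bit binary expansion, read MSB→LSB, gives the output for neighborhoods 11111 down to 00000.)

3557828411

  [31] ##### => #  t=0,i=0
  [30] ####. => #  t=0,i=1
  [29] ###.# => .  t=5,i=1
  [28] ###.. => #  t=0,i=2
  [27] ##.## => .  t=2,i=9
  [26] ##.#. => #  t=4,i=10
  [25] ##..# => .  t=0,i=3
  [24] ##... => .  t=1,i=3
  [23] #.### => .  t=2,i=10
  [22] #.##. => .  t=2,i=7
  [21] #.#.# => .  t=5,i=14
  [20] #.#.. => #  t=4,i=11
  [19] #..## => .  t=0,i=4
  [18] #..#. => .  t=0,i=13
  [17] #...# => .  t=1,i=17
  [16] #.... => .  t=1,i=4
  [15] .#### => .  t=0,i=18
  [14] .###. => .  t=0,i=6
  [13] .##.# => #  t=2,i=8
  [12] .##.. => .  t=0,i=11
  [11] .#.## => .  t=2,i=6
  [10] .#.#. => #  t=6,i=12
  [9] .#..# => #  t=0,i=15
  [8] .#... => #  t=1,i=8
  [7] ..### => .  t=0,i=5
  [6] ..##. => .  t=0,i=10
  [5] ..#.# => #  t=2,i=5
  [4] ..#.. => #  t=0,i=14
  [3] ...## => #  t=1,i=13
  [2] ...#. => .  t=1,i=6
  [1] ....# => #  t=1,i=5
  [0] ..... => #  t=1,i=10
  bits 11010100000100000010011100111011 = 3557828411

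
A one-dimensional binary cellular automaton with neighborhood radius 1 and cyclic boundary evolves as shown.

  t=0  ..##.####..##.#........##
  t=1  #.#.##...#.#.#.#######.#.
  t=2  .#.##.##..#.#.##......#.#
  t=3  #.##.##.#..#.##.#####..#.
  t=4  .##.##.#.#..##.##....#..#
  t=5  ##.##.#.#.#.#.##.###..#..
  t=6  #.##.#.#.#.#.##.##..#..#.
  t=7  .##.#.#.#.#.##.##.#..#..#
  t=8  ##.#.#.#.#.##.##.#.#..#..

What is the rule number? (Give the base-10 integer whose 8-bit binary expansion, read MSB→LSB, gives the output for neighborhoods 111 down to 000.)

  ### -> .   bit 7 = 0  t=0,i=6
  ##. -> .   bit 6 = 0  t=0,i=3
  #.# -> #   bit 5 = 1  t=0,i=4
  #.. -> #   bit 4 = 1  t=0,i=0
  .## -> #   bit 3 = 1  t=0,i=2
  .#. -> .   bit 2 = 0  t=0,i=14
  ..# -> .   bit 1 = 0  t=0,i=1
  ... -> #   bit 0 = 1  t=0,i=16
  bits 00111001 = 57

57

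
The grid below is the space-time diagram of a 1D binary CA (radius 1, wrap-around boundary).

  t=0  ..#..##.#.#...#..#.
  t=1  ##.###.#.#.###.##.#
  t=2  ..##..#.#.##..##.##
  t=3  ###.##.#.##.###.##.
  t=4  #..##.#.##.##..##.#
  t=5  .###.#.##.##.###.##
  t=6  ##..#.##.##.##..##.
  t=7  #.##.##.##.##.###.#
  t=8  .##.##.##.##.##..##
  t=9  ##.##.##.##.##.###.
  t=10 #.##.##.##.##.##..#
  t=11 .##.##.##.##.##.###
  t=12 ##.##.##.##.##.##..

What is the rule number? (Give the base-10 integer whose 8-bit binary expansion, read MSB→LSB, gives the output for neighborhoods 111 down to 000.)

  nb ###: next=.  (t=1,i=0, bit7=0)
  nb ##.: next=.  (t=0,i=6, bit6=0)
  nb #.#: next=#  (t=0,i=7, bit5=1)
  nb #..: next=#  (t=0,i=3, bit4=1)
  nb .##: next=#  (t=0,i=5, bit3=1)
  nb .#.: next=.  (t=0,i=2, bit2=0)
  nb ..#: next=#  (t=0,i=1, bit1=1)
  nb ...: next=#  (t=0,i=0, bit0=1)
  bits 00111011 = 59

59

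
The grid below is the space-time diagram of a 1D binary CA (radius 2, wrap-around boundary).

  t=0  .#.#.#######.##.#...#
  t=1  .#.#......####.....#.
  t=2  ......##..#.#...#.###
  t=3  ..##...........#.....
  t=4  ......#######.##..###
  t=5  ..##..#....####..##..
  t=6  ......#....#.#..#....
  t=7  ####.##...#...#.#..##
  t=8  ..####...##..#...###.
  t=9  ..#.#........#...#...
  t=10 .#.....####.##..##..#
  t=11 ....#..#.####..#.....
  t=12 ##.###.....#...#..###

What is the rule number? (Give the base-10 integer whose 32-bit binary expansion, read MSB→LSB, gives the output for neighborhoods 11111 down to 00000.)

  [31] ##### => .  t=0,i=7
  [30] ####. => #  t=0,i=10
  [29] ###.# => #  t=0,i=11
  [28] ###.. => .  t=1,i=13
  [27] ##.## => #  t=0,i=12
  [26] ##.#. => .  t=0,i=15
  [25] ##..# => .  t=2,i=8
  [24] ##... => .  t=1,i=14
  [23] #.### => .  t=0,i=5
  [22] #.##. => #  t=0,i=13
  [21] #.#.# => #  t=0,i=1
  [20] #.#.. => .  t=0,i=16
  [19] #..## => #  t=4,i=17
  [18] #..#. => .  t=1,i=0
  [17] #...# => .  t=0,i=18
  [16] #.... => .  t=1,i=5
  [15] .#### => .  t=0,i=6
  [14] .###. => .  t=2,i=19
  [13] .##.# => .  t=0,i=14
  [12] .##.. => .  t=2,i=7
  [11] .#.## => .  t=0,i=4
  [10] .#.#. => .  t=0,i=0
  [9] .#..# => #  t=1,i=20
  [8] .#... => .  t=0,i=17
  [7] ..### => #  t=1,i=10
  [6] ..##. => .  t=2,i=6
  [5] ..#.# => .  t=0,i=20
  [4] ..#.. => #  t=1,i=19
  [3] ...## => .  t=1,i=9
  [2] ...#. => #  t=0,i=19
  [1] ....# => .  t=1,i=8
  [0] ..... => #  t=1,i=6
  bits 01101000011010000000001010010101 = 1751646869

1751646869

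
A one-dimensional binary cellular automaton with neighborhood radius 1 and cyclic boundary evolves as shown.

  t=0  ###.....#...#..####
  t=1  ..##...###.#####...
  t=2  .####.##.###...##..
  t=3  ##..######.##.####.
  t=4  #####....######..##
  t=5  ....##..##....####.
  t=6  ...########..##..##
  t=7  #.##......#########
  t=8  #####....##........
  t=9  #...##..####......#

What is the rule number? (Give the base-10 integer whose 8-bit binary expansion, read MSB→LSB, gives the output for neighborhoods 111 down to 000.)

  nb ###: next=.  (t=0,i=0, bit7=0)
  nb ##.: next=#  (t=0,i=2, bit6=1)
  nb #.#: next=#  (t=1,i=10, bit5=1)
  nb #..: next=#  (t=0,i=3, bit4=1)
  nb .##: next=#  (t=0,i=15, bit3=1)
  nb .#.: next=#  (t=0,i=8, bit2=1)
  nb ..#: next=#  (t=0,i=7, bit1=1)
  nb ...: next=.  (t=0,i=4, bit0=0)
  bits 01111110 = 126

126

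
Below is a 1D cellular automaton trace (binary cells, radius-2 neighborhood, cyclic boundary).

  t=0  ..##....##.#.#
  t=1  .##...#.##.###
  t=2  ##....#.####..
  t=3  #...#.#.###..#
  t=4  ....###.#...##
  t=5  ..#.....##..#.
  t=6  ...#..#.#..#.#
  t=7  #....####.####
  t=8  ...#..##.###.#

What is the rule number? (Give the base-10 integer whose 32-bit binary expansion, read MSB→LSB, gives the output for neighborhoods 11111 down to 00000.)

  [31] ##### => .  t=7,i=12
  [30] ####. => #  t=2,i=10
  [29] ###.# => .  t=1,i=13
  [28] ###.. => .  t=2,i=11
  [27] ##.## => #  t=1,i=0
  [26] ##.#. => .  t=0,i=10
  [25] ##..# => .  t=2,i=12
  [24] ##... => .  t=0,i=4
  [23] #.### => #  t=1,i=11
  [22] #.##. => #  t=1,i=1
  [21] #.#.# => #  t=0,i=11
  [20] #.#.. => #  t=0,i=13
  [19] #..## => #  t=0,i=1
  [18] #..#. => #  t=5,i=11
  [17] #...# => .  t=1,i=4
  [16] #.... => .  t=0,i=5
  [15] .#### => #  t=2,i=9
  [14] .###. => .  t=1,i=12
  [13] .##.# => #  t=0,i=9
  [12] .##.. => .  t=0,i=3
  [11] .#.## => .  t=1,i=7
  [10] .#.#. => #  t=0,i=12
  [9] .#..# => .  t=0,i=0
  [8] .#... => #  t=4,i=9
  [7] ..### => .  t=4,i=4
  [6] ..##. => #  t=0,i=2
  [5] ..#.# => #  t=1,i=6
  [4] ..#.. => .  t=5,i=2
  [3] ...## => .  t=0,i=7
  [2] ...#. => .  t=1,i=5
  [1] ....# => #  t=0,i=6
  [0] ..... => .  t=5,i=5
  bits 01001000111111001010010101100010 = 1224516962

1224516962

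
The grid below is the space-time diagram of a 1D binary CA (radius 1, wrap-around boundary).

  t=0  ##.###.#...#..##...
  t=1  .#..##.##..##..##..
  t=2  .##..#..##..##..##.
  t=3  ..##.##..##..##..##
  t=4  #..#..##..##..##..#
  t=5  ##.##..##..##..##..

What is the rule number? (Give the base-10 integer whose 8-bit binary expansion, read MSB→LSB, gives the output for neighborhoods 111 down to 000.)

212

  ###|#  b7=1 t=0,i=4
  ##.|#  b6=1 t=0,i=1
  #.#|.  b5=0 t=0,i=2
  #..|#  b4=1 t=0,i=8
  .##|.  b3=0 t=0,i=0
  .#.|#  b2=1 t=0,i=7
  ..#|.  b1=0 t=0,i=10
  ...|.  b0=0 t=0,i=9
  bits 11010100 = 212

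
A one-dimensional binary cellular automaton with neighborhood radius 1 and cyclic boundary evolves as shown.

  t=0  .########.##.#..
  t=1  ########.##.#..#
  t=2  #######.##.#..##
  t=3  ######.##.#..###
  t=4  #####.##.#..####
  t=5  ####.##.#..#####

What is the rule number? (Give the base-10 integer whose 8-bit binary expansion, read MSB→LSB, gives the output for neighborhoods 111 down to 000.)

  ### -> #   bit 7 = 1  t=0,i=2
  ##. -> .   bit 6 = 0  t=0,i=8
  #.# -> #   bit 5 = 1  t=0,i=9
  #.. -> .   bit 4 = 0  t=0,i=14
  .## -> #   bit 3 = 1  t=0,i=1
  .#. -> .   bit 2 = 0  t=0,i=13
  ..# -> #   bit 1 = 1  t=0,i=0
  ... -> #   bit 0 = 1  t=0,i=15
  bits 10101011 = 171

171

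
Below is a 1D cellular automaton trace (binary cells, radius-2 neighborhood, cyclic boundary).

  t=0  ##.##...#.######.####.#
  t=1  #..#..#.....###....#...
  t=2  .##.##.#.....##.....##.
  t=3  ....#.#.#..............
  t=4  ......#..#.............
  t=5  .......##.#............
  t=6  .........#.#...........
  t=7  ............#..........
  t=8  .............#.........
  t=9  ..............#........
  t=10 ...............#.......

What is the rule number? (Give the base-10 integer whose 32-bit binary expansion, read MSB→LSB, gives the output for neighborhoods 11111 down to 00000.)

  #####|#  b31=1 t=0,i=12
  ####.|#  b30=1 t=0,i=14
  ###.#|.  b29=0 t=0,i=1
  ###..|#  b28=1 t=1,i=14
  ##.##|.  b27=0 t=0,i=2
  ##.#.|#  b26=1 t=2,i=6
  ##..#|.  b25=0 t=2,i=22
  ##...|.  b24=0 t=0,i=5
  #.###|.  b23=0 t=0,i=10
  #.##.|#  b22=1 t=0,i=3
  #.#.#|#  b21=1 t=3,i=6
  #.#..|.  b20=0 t=2,i=7
  #..##|.  b19=0 t=2,i=0
  #..#.|#  b18=1 t=1,i=2
  #...#|#  b17=1 t=0,i=6
  #....|.  b16=0 t=1,i=8
  .####|.  b15=0 t=0,i=11
  .###.|#  b14=1 t=0,i=0
  .##.#|.  b13=0 t=2,i=2
  .##..|.  b12=0 t=0,i=4
  .#.##|.  b11=0 t=0,i=9
  .#.#.|.  b10=0 t=3,i=5
  .#..#|#  b9=1 t=1,i=1
  .#...|#  b8=1 t=1,i=7
  ..###|.  b7=0 t=1,i=12
  ..##.|.  b6=0 t=2,i=1
  ..#.#|.  b5=0 t=0,i=8
  ..#..|.  b4=0 t=1,i=0
  ...##|.  b3=0 t=1,i=11
  ...#.|.  b2=0 t=0,i=7
  ....#|.  b1=0 t=1,i=10
  .....|.  b0=0 t=1,i=9
  bits 11010100011001100100001100000000 = 3563471616

3563471616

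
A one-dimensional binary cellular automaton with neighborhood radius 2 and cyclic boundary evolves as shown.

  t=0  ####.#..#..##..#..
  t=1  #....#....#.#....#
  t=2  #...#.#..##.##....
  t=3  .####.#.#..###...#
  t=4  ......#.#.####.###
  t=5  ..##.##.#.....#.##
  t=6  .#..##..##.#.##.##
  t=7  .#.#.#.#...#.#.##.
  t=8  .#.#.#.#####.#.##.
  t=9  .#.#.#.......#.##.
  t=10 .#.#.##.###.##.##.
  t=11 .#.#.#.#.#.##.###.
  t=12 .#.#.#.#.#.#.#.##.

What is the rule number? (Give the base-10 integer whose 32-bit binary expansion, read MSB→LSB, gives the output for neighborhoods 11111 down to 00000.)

  [31] ##### => .  t=8,i=9
  [30] ####. => .  t=0,i=2
  [29] ###.# => .  t=0,i=3
  [28] ###.. => #  t=3,i=13
  [27] ##.## => #  t=2,i=11
  [26] ##.#. => .  t=0,i=4
  [25] ##..# => .  t=0,i=13
  [24] ##... => .  t=1,i=1
  [23] #.### => .  t=3,i=1
  [22] #.##. => #  t=2,i=12
  [21] #.#.# => #  t=3,i=6
  [20] #.#.. => #  t=0,i=5
  [19] #..## => #  t=0,i=10
  [18] #..#. => .  t=0,i=7
  [17] #...# => #  t=2,i=2
  [16] #.... => .  t=1,i=2
  [15] .#### => .  t=0,i=1
  [14] .###. => #  t=3,i=12
  [13] .##.# => .  t=2,i=10
  [12] .##.. => #  t=0,i=12
  [11] .#.## => .  t=3,i=0
  [10] .#.#. => .  t=1,i=11
  [9] .#..# => .  t=0,i=6
  [8] .#... => #  t=1,i=6
  [7] ..### => #  t=0,i=0
  [6] ..##. => .  t=0,i=11
  [5] ..#.# => #  t=1,i=10
  [4] ..#.. => .  t=0,i=8
  [3] ...## => .  t=1,i=16
  [2] ...#. => #  t=1,i=4
  [1] ....# => .  t=1,i=3
  [0] ..... => #  t=4,i=2
  bits 00011000011110100101000110100101 = 410669477

410669477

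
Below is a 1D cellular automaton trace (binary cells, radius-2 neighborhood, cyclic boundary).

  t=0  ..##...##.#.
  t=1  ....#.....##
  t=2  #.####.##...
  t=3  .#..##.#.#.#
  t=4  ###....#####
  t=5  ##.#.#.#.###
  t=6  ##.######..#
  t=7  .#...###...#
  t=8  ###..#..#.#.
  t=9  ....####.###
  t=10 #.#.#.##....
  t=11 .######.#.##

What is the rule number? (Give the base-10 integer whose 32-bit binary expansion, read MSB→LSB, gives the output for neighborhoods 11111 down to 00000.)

  [31] ##### => #  t=4,i=0
  [30] ####. => #  t=2,i=4
  [29] ###.# => #  t=2,i=5
  [28] ###.. => .  t=4,i=2
  [27] ##.## => .  t=2,i=6
  [26] ##.#. => .  t=0,i=9
  [25] ##..# => .  t=6,i=9
  [24] ##... => #  t=0,i=4
  [23] #.### => .  t=2,i=2
  [22] #.##. => #  t=2,i=7
  [21] #.#.# => #  t=3,i=7
  [20] #.#.. => #  t=0,i=10
  [19] #..## => .  t=3,i=3
  [18] #..#. => #  t=8,i=4
  [17] #...# => .  t=0,i=0
  [16] #.... => .  t=1,i=1
  [15] .#### => .  t=2,i=3
  [14] .###. => .  t=6,i=0
  [13] .##.# => .  t=0,i=8
  [12] .##.. => .  t=0,i=3
  [11] .#.## => #  t=2,i=1
  [10] .#.#. => #  t=3,i=0
  [9] .#..# => #  t=3,i=2
  [8] .#... => #  t=0,i=11
  [7] ..### => #  t=4,i=7
  [6] ..##. => .  t=0,i=2
  [5] ..#.# => .  t=2,i=0
  [4] ..#.. => #  t=1,i=4
  [3] ...## => .  t=0,i=1
  [2] ...#. => #  t=1,i=3
  [1] ....# => #  t=1,i=2
  [0] ..... => #  t=1,i=7
  bits 11100001011101000000111110010111 = 3782479767

3782479767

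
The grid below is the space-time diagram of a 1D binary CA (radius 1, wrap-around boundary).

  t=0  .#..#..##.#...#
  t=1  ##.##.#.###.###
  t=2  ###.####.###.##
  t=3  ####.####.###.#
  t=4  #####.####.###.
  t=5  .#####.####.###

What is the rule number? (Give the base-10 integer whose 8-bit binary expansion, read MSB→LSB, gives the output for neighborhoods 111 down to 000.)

  ### -> #   bit 7 = 1  t=1,i=0
  ##. -> #   bit 6 = 1  t=0,i=8
  #.# -> #   bit 5 = 1  t=0,i=0
  #.. -> .   bit 4 = 0  t=0,i=2
  .## -> .   bit 3 = 0  t=0,i=7
  .#. -> #   bit 2 = 1  t=0,i=1
  ..# -> #   bit 1 = 1  t=0,i=3
  ... -> #   bit 0 = 1  t=0,i=12
  bits 11100111 = 231

231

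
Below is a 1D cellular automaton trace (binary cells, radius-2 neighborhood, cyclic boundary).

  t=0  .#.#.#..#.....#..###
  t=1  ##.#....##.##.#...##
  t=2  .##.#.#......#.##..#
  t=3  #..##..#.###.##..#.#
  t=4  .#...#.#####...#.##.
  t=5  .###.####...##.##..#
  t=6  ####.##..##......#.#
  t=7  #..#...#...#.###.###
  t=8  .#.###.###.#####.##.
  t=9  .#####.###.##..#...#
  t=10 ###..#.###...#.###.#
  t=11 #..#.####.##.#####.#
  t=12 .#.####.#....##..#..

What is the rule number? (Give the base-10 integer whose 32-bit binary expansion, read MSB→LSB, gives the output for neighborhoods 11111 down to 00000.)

664979763

  [31] ##### => .  t=4,i=9
  [30] ####. => .  t=1,i=0
  [29] ###.# => #  t=0,i=19
  [28] ###.. => .  t=4,i=11
  [27] ##.## => .  t=1,i=10
  [26] ##.#. => #  t=0,i=0
  [25] ##..# => #  t=2,i=17
  [24] ##... => #  t=4,i=12
  [23] #.### => #  t=3,i=9
  [22] #.##. => .  t=1,i=11
  [21] #.#.# => #  t=0,i=1
  [20] #.#.. => .  t=0,i=5
  [19] #..## => .  t=0,i=16
  [18] #..#. => .  t=0,i=7
  [17] #...# => #  t=1,i=16
  [16] #.... => .  t=0,i=10
  [15] .#### => #  t=1,i=19
  [14] .###. => #  t=0,i=18
  [13] .##.# => .  t=1,i=9
  [12] .##.. => .  t=2,i=16
  [11] .#.## => #  t=2,i=0
  [10] .#.#. => .  t=0,i=2
  [9] .#..# => .  t=0,i=6
  [8] .#... => #  t=0,i=9
  [7] ..### => .  t=0,i=17
  [6] ..##. => .  t=1,i=8
  [5] ..#.# => #  t=2,i=13
  [4] ..#.. => #  t=0,i=8
  [3] ...## => .  t=1,i=7
  [2] ...#. => .  t=0,i=13
  [1] ....# => #  t=0,i=12
  [0] ..... => #  t=0,i=11
  bits 00100111101000101100100100110011 = 664979763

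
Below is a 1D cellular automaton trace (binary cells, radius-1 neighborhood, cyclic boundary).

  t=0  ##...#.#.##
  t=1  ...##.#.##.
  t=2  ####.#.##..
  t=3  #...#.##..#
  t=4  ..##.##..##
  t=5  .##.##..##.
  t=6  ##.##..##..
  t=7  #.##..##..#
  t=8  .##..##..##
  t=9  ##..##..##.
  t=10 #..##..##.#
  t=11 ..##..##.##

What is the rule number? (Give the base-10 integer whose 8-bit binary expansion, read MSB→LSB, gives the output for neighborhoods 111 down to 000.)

43

  nb ###: next=.  (t=0,i=0, bit7=0)
  nb ##.: next=.  (t=0,i=1, bit6=0)
  nb #.#: next=#  (t=0,i=6, bit5=1)
  nb #..: next=.  (t=0,i=2, bit4=0)
  nb .##: next=#  (t=0,i=9, bit3=1)
  nb .#.: next=.  (t=0,i=5, bit2=0)
  nb ..#: next=#  (t=0,i=4, bit1=1)
  nb ...: next=#  (t=0,i=3, bit0=1)
  bits 00101011 = 43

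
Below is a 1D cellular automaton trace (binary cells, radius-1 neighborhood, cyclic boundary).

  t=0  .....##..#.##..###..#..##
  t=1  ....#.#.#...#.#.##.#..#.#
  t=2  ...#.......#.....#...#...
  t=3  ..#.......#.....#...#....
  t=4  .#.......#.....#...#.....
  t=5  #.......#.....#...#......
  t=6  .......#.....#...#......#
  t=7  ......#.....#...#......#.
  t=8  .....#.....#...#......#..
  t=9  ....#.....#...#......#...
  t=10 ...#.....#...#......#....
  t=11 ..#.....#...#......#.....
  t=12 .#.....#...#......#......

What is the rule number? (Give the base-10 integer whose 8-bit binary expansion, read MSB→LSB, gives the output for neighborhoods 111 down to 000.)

  nb ###: next=#  (t=0,i=16, bit7=1)
  nb ##.: next=#  (t=0,i=6, bit6=1)
  nb #.#: next=.  (t=0,i=10, bit5=0)
  nb #..: next=.  (t=0,i=0, bit4=0)
  nb .##: next=.  (t=0,i=5, bit3=0)
  nb .#.: next=.  (t=0,i=9, bit2=0)
  nb ..#: next=#  (t=0,i=4, bit1=1)
  nb ...: next=.  (t=0,i=1, bit0=0)
  bits 11000010 = 194

194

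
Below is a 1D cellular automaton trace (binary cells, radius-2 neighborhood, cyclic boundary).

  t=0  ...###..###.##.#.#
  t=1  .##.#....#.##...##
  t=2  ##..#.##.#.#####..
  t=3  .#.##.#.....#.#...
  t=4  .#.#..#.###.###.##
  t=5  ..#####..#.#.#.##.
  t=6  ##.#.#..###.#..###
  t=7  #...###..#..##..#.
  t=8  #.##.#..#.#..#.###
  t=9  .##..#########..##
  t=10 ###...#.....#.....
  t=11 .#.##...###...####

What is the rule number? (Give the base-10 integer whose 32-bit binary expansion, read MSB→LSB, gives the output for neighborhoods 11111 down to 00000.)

  nb #####: next=.  (t=2,i=13, bit31=0)
  nb ####.: next=#  (t=2,i=14, bit30=1)
  nb ###.#: next=.  (t=0,i=10, bit29=0)
  nb ###..: next=.  (t=0,i=5, bit28=0)
  nb ##.##: next=#  (t=0,i=11, bit27=1)
  nb ##.#.: next=.  (t=0,i=14, bit26=0)
  nb ##..#: next=.  (t=0,i=6, bit25=0)
  nb ##...: next=#  (t=1,i=13, bit24=1)
  nb #.###: next=.  (t=2,i=11, bit23=0)
  nb #.##.: next=#  (t=0,i=12, bit22=1)
  nb #.#.#: next=.  (t=0,i=15, bit21=0)
  nb #.#..: next=#  (t=0,i=17, bit20=1)
  nb #..##: next=.  (t=0,i=7, bit19=0)
  nb #..#.: next=#  (t=2,i=3, bit18=1)
  nb #...#: next=#  (t=0,i=1, bit17=1)
  nb #....: next=#  (t=1,i=6, bit16=1)
  nb .####: next=#  (t=2,i=12, bit15=1)
  nb .###.: next=#  (t=0,i=4, bit14=1)
  nb .##.#: next=.  (t=0,i=13, bit13=0)
  nb .##..: next=#  (t=1,i=12, bit12=1)
  nb .#.##: next=.  (t=1,i=10, bit11=0)
  nb .#.#.: next=#  (t=0,i=16, bit10=1)
  nb .#..#: next=#  (t=4,i=4, bit9=1)
  nb .#...: next=.  (t=0,i=0, bit8=0)
  nb ..###: next=.  (t=0,i=3, bit7=0)
  nb ..##.: next=.  (t=1,i=16, bit6=0)
  nb ..#.#: next=#  (t=1,i=9, bit5=1)
  nb ..#..: next=.  (t=7,i=9, bit4=0)
  nb ...##: next=#  (t=0,i=2, bit3=1)
  nb ...#.: next=.  (t=1,i=8, bit2=0)
  nb ....#: next=#  (t=1,i=7, bit1=1)
  nb .....: next=#  (t=3,i=9, bit0=1)
  bits 01001001010101111101011000101011 = 1230493227

1230493227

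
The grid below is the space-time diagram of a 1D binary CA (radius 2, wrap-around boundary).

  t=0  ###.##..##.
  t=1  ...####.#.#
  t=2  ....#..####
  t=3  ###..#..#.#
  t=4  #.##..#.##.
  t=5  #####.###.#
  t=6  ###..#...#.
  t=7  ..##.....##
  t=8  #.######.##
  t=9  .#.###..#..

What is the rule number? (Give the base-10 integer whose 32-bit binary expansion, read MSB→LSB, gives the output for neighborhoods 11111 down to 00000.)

2675023459

  #####|#  b31=1 t=5,i=1
  ####.|.  b30=0 t=1,i=5
  ###.#|.  b29=0 t=0,i=2
  ###..|#  b28=1 t=2,i=10
  ##.##|#  b27=1 t=0,i=3
  ##.#.|#  b26=1 t=1,i=7
  ##..#|#  b25=1 t=0,i=6
  ##...|#  b24=1 t=2,i=0
  #.###|.  b23=0 t=0,i=0
  #.##.|#  b22=1 t=0,i=4
  #.#.#|#  b21=1 t=1,i=8
  #.#..|#  b20=1 t=1,i=10
  #..##|.  b19=0 t=0,i=7
  #..#.|.  b18=0 t=3,i=4
  #...#|.  b17=0 t=1,i=1
  #....|#  b16=1 t=2,i=1
  .####|#  b15=1 t=1,i=4
  .###.|.  b14=0 t=0,i=1
  .##.#|.  b13=0 t=0,i=9
  .##..|#  b12=1 t=0,i=5
  .#.##|#  b11=1 t=3,i=9
  .#.#.|#  b10=1 t=1,i=9
  .#..#|#  b9=1 t=2,i=5
  .#...|.  b8=0 t=1,i=0
  ..###|.  b7=0 t=1,i=3
  ..##.|#  b6=1 t=0,i=8
  ..#.#|#  b5=1 t=3,i=8
  ..#..|.  b4=0 t=2,i=4
  ...##|.  b3=0 t=1,i=2
  ...#.|.  b2=0 t=2,i=3
  ....#|#  b1=1 t=2,i=2
  .....|#  b0=1 t=7,i=6
  bits 10011111011100011001111001100011 = 2675023459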